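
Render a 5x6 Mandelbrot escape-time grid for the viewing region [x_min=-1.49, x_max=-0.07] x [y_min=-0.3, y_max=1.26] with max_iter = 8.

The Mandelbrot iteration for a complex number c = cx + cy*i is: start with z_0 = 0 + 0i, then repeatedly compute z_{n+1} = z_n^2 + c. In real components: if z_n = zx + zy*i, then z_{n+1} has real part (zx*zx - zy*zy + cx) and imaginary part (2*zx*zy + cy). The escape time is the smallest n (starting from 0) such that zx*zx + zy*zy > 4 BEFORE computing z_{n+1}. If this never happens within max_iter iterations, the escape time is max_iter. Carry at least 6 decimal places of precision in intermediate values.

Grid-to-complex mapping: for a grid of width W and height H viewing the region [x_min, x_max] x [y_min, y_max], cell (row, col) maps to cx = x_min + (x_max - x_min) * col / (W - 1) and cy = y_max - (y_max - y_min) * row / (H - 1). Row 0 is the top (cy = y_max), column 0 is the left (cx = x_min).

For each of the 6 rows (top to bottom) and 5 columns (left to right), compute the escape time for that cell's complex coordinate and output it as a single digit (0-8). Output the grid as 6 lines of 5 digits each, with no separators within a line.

Answer: 22333
33348
33588
58888
88888
58888

Derivation:
(row=0, col=0): c = -1.4900 + 1.2600i → escape time 2
(row=0, col=1): c = -1.1350 + 1.2600i → escape time 2
(row=0, col=2): c = -0.7800 + 1.2600i → escape time 3
(row=0, col=3): c = -0.4250 + 1.2600i → escape time 3
(row=0, col=4): c = -0.0700 + 1.2600i → escape time 3
(row=1, col=0): c = -1.4900 + 0.9480i → escape time 3
(row=1, col=1): c = -1.1350 + 0.9480i → escape time 3
(row=1, col=2): c = -0.7800 + 0.9480i → escape time 3
(row=1, col=3): c = -0.4250 + 0.9480i → escape time 4
(row=1, col=4): c = -0.0700 + 0.9480i → escape time 8
(row=2, col=0): c = -1.4900 + 0.6360i → escape time 3
(row=2, col=1): c = -1.1350 + 0.6360i → escape time 3
(row=2, col=2): c = -0.7800 + 0.6360i → escape time 5
(row=2, col=3): c = -0.4250 + 0.6360i → escape time 8
(row=2, col=4): c = -0.0700 + 0.6360i → escape time 8
(row=3, col=0): c = -1.4900 + 0.3240i → escape time 5
(row=3, col=1): c = -1.1350 + 0.3240i → escape time 8
(row=3, col=2): c = -0.7800 + 0.3240i → escape time 8
(row=3, col=3): c = -0.4250 + 0.3240i → escape time 8
(row=3, col=4): c = -0.0700 + 0.3240i → escape time 8
(row=4, col=0): c = -1.4900 + 0.0120i → escape time 8
(row=4, col=1): c = -1.1350 + 0.0120i → escape time 8
(row=4, col=2): c = -0.7800 + 0.0120i → escape time 8
(row=4, col=3): c = -0.4250 + 0.0120i → escape time 8
(row=4, col=4): c = -0.0700 + 0.0120i → escape time 8
(row=5, col=0): c = -1.4900 + -0.3000i → escape time 5
(row=5, col=1): c = -1.1350 + -0.3000i → escape time 8
(row=5, col=2): c = -0.7800 + -0.3000i → escape time 8
(row=5, col=3): c = -0.4250 + -0.3000i → escape time 8
(row=5, col=4): c = -0.0700 + -0.3000i → escape time 8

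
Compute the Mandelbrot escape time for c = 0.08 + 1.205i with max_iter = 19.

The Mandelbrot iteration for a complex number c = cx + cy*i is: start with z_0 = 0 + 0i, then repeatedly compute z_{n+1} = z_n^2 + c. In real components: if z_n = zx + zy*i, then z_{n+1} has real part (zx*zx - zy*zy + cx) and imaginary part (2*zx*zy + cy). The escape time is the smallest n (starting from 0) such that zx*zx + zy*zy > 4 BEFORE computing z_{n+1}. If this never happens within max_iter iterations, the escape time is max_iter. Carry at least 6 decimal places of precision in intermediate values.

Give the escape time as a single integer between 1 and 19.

z_0 = 0 + 0i, c = 0.0800 + 1.2050i
Iter 1: z = 0.0800 + 1.2050i, |z|^2 = 1.4584
Iter 2: z = -1.3656 + 1.3978i, |z|^2 = 3.8188
Iter 3: z = -0.0089 + -2.6127i, |z|^2 = 6.8265
Escaped at iteration 3

Answer: 3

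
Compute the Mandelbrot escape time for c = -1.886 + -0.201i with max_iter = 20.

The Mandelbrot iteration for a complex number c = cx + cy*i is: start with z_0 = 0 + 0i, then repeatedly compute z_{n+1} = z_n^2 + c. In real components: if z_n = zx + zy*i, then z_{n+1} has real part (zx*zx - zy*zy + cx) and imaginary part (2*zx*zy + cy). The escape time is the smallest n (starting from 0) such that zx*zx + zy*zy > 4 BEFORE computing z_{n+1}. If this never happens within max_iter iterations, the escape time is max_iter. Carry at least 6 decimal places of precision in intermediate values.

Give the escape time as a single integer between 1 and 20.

z_0 = 0 + 0i, c = -1.8860 + -0.2010i
Iter 1: z = -1.8860 + -0.2010i, |z|^2 = 3.5974
Iter 2: z = 1.6306 + 0.5572i, |z|^2 = 2.9693
Iter 3: z = 0.4624 + 1.6160i, |z|^2 = 2.8254
Iter 4: z = -4.2838 + 1.2935i, |z|^2 = 20.0240
Escaped at iteration 4

Answer: 4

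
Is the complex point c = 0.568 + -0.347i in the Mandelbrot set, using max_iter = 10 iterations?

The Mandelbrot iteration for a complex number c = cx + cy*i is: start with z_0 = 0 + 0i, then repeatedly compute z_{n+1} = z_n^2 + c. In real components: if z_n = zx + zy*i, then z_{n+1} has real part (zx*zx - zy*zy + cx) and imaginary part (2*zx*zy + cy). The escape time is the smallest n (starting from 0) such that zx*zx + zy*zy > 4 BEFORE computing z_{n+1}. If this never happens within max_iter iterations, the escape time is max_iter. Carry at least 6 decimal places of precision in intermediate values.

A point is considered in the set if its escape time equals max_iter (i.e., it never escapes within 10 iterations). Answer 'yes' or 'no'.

z_0 = 0 + 0i, c = 0.5680 + -0.3470i
Iter 1: z = 0.5680 + -0.3470i, |z|^2 = 0.4430
Iter 2: z = 0.7702 + -0.7412i, |z|^2 = 1.1426
Iter 3: z = 0.6119 + -1.4888i, |z|^2 = 2.5908
Iter 4: z = -1.2740 + -2.1688i, |z|^2 = 6.3269
Escaped at iteration 4

Answer: no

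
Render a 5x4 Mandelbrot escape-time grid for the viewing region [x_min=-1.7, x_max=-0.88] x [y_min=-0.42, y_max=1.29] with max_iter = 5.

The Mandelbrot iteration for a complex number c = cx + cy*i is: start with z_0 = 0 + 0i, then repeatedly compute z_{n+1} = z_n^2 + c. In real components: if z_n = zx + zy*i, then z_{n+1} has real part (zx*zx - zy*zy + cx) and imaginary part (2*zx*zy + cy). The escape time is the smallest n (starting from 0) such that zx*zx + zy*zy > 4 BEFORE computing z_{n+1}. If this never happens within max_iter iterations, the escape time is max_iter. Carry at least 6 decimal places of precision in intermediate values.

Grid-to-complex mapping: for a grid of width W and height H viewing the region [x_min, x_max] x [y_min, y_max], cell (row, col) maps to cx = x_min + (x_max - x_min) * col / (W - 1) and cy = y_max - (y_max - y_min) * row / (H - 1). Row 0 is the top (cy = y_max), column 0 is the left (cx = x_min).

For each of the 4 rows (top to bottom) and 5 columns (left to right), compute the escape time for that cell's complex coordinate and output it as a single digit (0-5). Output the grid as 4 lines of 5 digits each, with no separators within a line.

(row=0, col=0): c = -1.7000 + 1.2900i → escape time 1
(row=0, col=1): c = -1.4950 + 1.2900i → escape time 2
(row=0, col=2): c = -1.2900 + 1.2900i → escape time 2
(row=0, col=3): c = -1.0850 + 1.2900i → escape time 2
(row=0, col=4): c = -0.8800 + 1.2900i → escape time 2
(row=1, col=0): c = -1.7000 + 0.7200i → escape time 3
(row=1, col=1): c = -1.4950 + 0.7200i → escape time 3
(row=1, col=2): c = -1.2900 + 0.7200i → escape time 3
(row=1, col=3): c = -1.0850 + 0.7200i → escape time 3
(row=1, col=4): c = -0.8800 + 0.7200i → escape time 4
(row=2, col=0): c = -1.7000 + 0.1500i → escape time 4
(row=2, col=1): c = -1.4950 + 0.1500i → escape time 5
(row=2, col=2): c = -1.2900 + 0.1500i → escape time 5
(row=2, col=3): c = -1.0850 + 0.1500i → escape time 5
(row=2, col=4): c = -0.8800 + 0.1500i → escape time 5
(row=3, col=0): c = -1.7000 + -0.4200i → escape time 3
(row=3, col=1): c = -1.4950 + -0.4200i → escape time 4
(row=3, col=2): c = -1.2900 + -0.4200i → escape time 5
(row=3, col=3): c = -1.0850 + -0.4200i → escape time 5
(row=3, col=4): c = -0.8800 + -0.4200i → escape time 5

Answer: 12222
33334
45555
34555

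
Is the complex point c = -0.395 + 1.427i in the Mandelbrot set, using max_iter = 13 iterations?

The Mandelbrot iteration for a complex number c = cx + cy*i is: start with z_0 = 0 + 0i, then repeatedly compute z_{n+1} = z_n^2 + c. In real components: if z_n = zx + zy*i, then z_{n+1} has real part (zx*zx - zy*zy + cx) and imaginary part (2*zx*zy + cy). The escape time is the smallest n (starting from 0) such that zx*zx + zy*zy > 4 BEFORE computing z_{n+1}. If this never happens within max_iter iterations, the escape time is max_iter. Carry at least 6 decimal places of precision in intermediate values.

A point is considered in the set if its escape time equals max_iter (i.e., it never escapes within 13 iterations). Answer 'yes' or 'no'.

Answer: no

Derivation:
z_0 = 0 + 0i, c = -0.3950 + 1.4270i
Iter 1: z = -0.3950 + 1.4270i, |z|^2 = 2.1924
Iter 2: z = -2.2753 + 0.2997i, |z|^2 = 5.2668
Escaped at iteration 2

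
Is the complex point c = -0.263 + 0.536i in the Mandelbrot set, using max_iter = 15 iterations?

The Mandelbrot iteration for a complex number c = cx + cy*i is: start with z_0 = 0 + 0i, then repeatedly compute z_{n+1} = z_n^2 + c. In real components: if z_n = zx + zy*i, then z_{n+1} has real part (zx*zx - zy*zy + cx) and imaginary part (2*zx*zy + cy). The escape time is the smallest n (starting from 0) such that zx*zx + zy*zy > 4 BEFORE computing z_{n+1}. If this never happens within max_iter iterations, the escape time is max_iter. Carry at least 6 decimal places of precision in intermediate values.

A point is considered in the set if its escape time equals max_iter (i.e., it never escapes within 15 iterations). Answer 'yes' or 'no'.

z_0 = 0 + 0i, c = -0.2630 + 0.5360i
Iter 1: z = -0.2630 + 0.5360i, |z|^2 = 0.3565
Iter 2: z = -0.4811 + 0.2541i, |z|^2 = 0.2960
Iter 3: z = -0.0961 + 0.2915i, |z|^2 = 0.0942
Iter 4: z = -0.3388 + 0.4800i, |z|^2 = 0.3451
Iter 5: z = -0.3786 + 0.2108i, |z|^2 = 0.1878
Iter 6: z = -0.1641 + 0.3764i, |z|^2 = 0.1686
Iter 7: z = -0.3777 + 0.4125i, |z|^2 = 0.3128
Iter 8: z = -0.2905 + 0.2244i, |z|^2 = 0.1347
Iter 9: z = -0.2290 + 0.4057i, |z|^2 = 0.2170
Iter 10: z = -0.3751 + 0.3502i, |z|^2 = 0.2634
Iter 11: z = -0.2449 + 0.2732i, |z|^2 = 0.1347
Iter 12: z = -0.2777 + 0.4021i, |z|^2 = 0.2388
Iter 13: z = -0.3476 + 0.3127i, |z|^2 = 0.2186
Iter 14: z = -0.2399 + 0.3186i, |z|^2 = 0.1591
Did not escape in 15 iterations → in set

Answer: yes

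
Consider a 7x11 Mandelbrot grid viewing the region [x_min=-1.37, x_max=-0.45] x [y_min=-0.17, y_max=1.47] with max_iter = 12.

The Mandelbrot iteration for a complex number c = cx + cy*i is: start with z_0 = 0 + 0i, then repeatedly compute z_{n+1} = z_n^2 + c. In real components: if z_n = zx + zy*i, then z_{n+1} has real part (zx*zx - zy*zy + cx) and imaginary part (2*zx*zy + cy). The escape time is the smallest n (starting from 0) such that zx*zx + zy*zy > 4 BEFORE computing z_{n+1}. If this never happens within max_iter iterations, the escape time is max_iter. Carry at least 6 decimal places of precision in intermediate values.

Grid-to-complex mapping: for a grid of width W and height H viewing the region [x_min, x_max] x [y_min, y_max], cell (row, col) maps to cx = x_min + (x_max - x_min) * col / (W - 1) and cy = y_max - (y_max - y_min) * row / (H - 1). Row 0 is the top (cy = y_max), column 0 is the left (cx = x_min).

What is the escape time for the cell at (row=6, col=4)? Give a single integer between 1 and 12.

z_0 = 0 + 0i, c = -0.7567 + 0.4860i
Iter 1: z = -0.7567 + 0.4860i, |z|^2 = 0.8087
Iter 2: z = -0.4203 + -0.2495i, |z|^2 = 0.2389
Iter 3: z = -0.6422 + 0.6957i, |z|^2 = 0.8965
Iter 4: z = -0.8282 + -0.4076i, |z|^2 = 0.8521
Iter 5: z = -0.2369 + 1.1612i, |z|^2 = 1.4046
Iter 6: z = -2.0490 + -0.0642i, |z|^2 = 4.2026
Escaped at iteration 6

Answer: 6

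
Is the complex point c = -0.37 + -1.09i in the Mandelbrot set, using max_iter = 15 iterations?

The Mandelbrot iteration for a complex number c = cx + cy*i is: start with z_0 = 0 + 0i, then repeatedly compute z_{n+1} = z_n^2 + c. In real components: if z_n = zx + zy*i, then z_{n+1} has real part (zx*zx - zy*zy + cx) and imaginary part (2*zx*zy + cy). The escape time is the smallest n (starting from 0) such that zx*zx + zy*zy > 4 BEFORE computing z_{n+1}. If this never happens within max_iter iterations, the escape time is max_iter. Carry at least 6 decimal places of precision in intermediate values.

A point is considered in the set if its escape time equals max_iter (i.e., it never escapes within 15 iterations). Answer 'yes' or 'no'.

z_0 = 0 + 0i, c = -0.3700 + -1.0900i
Iter 1: z = -0.3700 + -1.0900i, |z|^2 = 1.3250
Iter 2: z = -1.4212 + -0.2834i, |z|^2 = 2.1001
Iter 3: z = 1.5695 + -0.2845i, |z|^2 = 2.5442
Iter 4: z = 2.0124 + -1.9829i, |z|^2 = 7.9817
Escaped at iteration 4

Answer: no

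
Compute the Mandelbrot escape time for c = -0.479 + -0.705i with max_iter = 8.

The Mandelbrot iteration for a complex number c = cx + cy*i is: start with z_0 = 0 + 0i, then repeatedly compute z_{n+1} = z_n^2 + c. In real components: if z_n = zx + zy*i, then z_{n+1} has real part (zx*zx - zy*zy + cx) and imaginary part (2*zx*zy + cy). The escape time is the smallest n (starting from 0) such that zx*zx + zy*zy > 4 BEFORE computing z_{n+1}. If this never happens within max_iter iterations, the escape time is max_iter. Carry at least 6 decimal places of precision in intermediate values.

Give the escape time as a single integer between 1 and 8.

z_0 = 0 + 0i, c = -0.4790 + -0.7050i
Iter 1: z = -0.4790 + -0.7050i, |z|^2 = 0.7265
Iter 2: z = -0.7466 + -0.0296i, |z|^2 = 0.5583
Iter 3: z = 0.0775 + -0.6608i, |z|^2 = 0.4426
Iter 4: z = -0.9096 + -0.8074i, |z|^2 = 1.4794
Iter 5: z = -0.3035 + 0.7639i, |z|^2 = 0.6757
Iter 6: z = -0.9705 + -1.1687i, |z|^2 = 2.3078
Iter 7: z = -0.9031 + 1.5635i, |z|^2 = 3.2602

Answer: 8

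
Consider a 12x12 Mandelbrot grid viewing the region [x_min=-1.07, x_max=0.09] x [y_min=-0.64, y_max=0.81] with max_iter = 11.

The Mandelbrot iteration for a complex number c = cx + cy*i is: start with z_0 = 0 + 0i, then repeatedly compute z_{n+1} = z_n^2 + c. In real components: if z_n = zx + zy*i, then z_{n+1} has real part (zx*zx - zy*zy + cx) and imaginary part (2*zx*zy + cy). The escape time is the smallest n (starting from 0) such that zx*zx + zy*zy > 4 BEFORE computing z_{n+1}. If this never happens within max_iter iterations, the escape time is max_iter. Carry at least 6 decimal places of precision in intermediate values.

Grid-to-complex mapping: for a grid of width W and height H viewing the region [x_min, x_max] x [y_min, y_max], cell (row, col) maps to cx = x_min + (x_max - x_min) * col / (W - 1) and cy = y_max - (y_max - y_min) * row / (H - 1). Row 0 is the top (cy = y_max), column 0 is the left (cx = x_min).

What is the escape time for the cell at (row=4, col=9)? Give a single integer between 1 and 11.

Answer: 11

Derivation:
z_0 = 0 + 0i, c = -0.1209 + 0.2827i
Iter 1: z = -0.1209 + 0.2827i, |z|^2 = 0.0946
Iter 2: z = -0.1862 + 0.2144i, |z|^2 = 0.0806
Iter 3: z = -0.1322 + 0.2029i, |z|^2 = 0.0586
Iter 4: z = -0.1446 + 0.2291i, |z|^2 = 0.0734
Iter 5: z = -0.1525 + 0.2165i, |z|^2 = 0.0701
Iter 6: z = -0.1445 + 0.2167i, |z|^2 = 0.0678
Iter 7: z = -0.1470 + 0.2201i, |z|^2 = 0.0700
Iter 8: z = -0.1477 + 0.2180i, |z|^2 = 0.0694
Iter 9: z = -0.1466 + 0.2183i, |z|^2 = 0.0692
Iter 10: z = -0.1471 + 0.2187i, |z|^2 = 0.0695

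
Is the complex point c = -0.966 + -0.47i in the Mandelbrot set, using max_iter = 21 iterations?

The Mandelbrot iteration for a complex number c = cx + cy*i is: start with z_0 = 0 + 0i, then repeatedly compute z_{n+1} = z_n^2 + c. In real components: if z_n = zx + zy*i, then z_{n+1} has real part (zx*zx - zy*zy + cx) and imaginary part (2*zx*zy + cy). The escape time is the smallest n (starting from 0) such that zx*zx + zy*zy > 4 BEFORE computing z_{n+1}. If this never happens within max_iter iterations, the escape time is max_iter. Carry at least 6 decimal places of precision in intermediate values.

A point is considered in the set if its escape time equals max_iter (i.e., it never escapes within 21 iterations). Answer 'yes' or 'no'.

z_0 = 0 + 0i, c = -0.9660 + -0.4700i
Iter 1: z = -0.9660 + -0.4700i, |z|^2 = 1.1541
Iter 2: z = -0.2537 + 0.4380i, |z|^2 = 0.2563
Iter 3: z = -1.0935 + -0.6923i, |z|^2 = 1.6750
Iter 4: z = -0.2496 + 1.0441i, |z|^2 = 1.1523
Iter 5: z = -1.9938 + -0.9911i, |z|^2 = 4.9574
Escaped at iteration 5

Answer: no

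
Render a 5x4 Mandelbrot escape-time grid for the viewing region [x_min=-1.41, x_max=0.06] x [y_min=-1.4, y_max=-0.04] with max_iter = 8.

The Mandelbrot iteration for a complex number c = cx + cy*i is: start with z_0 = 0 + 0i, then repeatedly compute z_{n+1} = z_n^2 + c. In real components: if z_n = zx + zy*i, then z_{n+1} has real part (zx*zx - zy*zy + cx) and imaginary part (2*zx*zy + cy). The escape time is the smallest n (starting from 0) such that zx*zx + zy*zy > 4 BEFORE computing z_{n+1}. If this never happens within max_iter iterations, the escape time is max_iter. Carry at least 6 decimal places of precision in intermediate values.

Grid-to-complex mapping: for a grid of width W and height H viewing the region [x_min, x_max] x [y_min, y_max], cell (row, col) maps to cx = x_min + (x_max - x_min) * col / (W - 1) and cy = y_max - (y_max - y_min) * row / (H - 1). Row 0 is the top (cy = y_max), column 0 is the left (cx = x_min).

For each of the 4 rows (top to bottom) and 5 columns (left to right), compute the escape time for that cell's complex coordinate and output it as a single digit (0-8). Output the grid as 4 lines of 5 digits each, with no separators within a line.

(row=0, col=0): c = -1.4100 + -0.0400i → escape time 8
(row=0, col=1): c = -1.0425 + -0.0400i → escape time 8
(row=0, col=2): c = -0.6750 + -0.0400i → escape time 8
(row=0, col=3): c = -0.3075 + -0.0400i → escape time 8
(row=0, col=4): c = 0.0600 + -0.0400i → escape time 8
(row=1, col=0): c = -1.4100 + -0.4933i → escape time 3
(row=1, col=1): c = -1.0425 + -0.4933i → escape time 5
(row=1, col=2): c = -0.6750 + -0.4933i → escape time 8
(row=1, col=3): c = -0.3075 + -0.4933i → escape time 8
(row=1, col=4): c = 0.0600 + -0.4933i → escape time 8
(row=2, col=0): c = -1.4100 + -0.9467i → escape time 3
(row=2, col=1): c = -1.0425 + -0.9467i → escape time 3
(row=2, col=2): c = -0.6750 + -0.9467i → escape time 4
(row=2, col=3): c = -0.3075 + -0.9467i → escape time 5
(row=2, col=4): c = 0.0600 + -0.9467i → escape time 5
(row=3, col=0): c = -1.4100 + -1.4000i → escape time 2
(row=3, col=1): c = -1.0425 + -1.4000i → escape time 2
(row=3, col=2): c = -0.6750 + -1.4000i → escape time 2
(row=3, col=3): c = -0.3075 + -1.4000i → escape time 2
(row=3, col=4): c = 0.0600 + -1.4000i → escape time 2

Answer: 88888
35888
33455
22222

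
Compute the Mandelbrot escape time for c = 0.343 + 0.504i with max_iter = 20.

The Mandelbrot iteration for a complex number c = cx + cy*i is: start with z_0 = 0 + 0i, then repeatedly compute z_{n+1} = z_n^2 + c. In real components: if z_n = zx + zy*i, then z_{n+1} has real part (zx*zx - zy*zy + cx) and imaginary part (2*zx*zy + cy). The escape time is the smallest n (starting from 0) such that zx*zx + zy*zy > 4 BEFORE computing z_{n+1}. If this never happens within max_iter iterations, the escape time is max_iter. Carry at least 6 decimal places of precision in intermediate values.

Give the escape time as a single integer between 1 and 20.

Answer: 19

Derivation:
z_0 = 0 + 0i, c = 0.3430 + 0.5040i
Iter 1: z = 0.3430 + 0.5040i, |z|^2 = 0.3717
Iter 2: z = 0.2066 + 0.8497i, |z|^2 = 0.7648
Iter 3: z = -0.3364 + 0.8552i, |z|^2 = 0.8445
Iter 4: z = -0.2752 + -0.0713i, |z|^2 = 0.0808
Iter 5: z = 0.4136 + 0.5432i, |z|^2 = 0.4662
Iter 6: z = 0.2190 + 0.9534i, |z|^2 = 0.9569
Iter 7: z = -0.5180 + 0.9216i, |z|^2 = 1.1176
Iter 8: z = -0.2379 + -0.4508i, |z|^2 = 0.2598
Iter 9: z = 0.1964 + 0.7185i, |z|^2 = 0.5548
Iter 10: z = -0.1347 + 0.7862i, |z|^2 = 0.6363
Iter 11: z = -0.2570 + 0.2922i, |z|^2 = 0.1514
Iter 12: z = 0.3236 + 0.3538i, |z|^2 = 0.2299
Iter 13: z = 0.3226 + 0.7330i, |z|^2 = 0.6414
Iter 14: z = -0.0903 + 0.9769i, |z|^2 = 0.9625
Iter 15: z = -0.6032 + 0.3276i, |z|^2 = 0.4712
Iter 16: z = 0.5995 + 0.1088i, |z|^2 = 0.3712
Iter 17: z = 0.6905 + 0.6344i, |z|^2 = 0.8793
Iter 18: z = 0.4174 + 1.3801i, |z|^2 = 2.0790
Iter 19: z = -1.3876 + 1.6560i, |z|^2 = 4.6678
Escaped at iteration 19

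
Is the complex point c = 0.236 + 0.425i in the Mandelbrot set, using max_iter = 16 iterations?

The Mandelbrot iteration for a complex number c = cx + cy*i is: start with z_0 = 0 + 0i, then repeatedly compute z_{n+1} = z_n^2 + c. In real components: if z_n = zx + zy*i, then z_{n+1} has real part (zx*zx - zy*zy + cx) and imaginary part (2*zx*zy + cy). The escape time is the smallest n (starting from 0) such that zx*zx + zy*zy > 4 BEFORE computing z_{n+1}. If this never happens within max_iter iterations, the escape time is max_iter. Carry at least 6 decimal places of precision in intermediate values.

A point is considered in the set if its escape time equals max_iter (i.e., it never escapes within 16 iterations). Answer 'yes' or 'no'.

Answer: yes

Derivation:
z_0 = 0 + 0i, c = 0.2360 + 0.4250i
Iter 1: z = 0.2360 + 0.4250i, |z|^2 = 0.2363
Iter 2: z = 0.1111 + 0.6256i, |z|^2 = 0.4037
Iter 3: z = -0.1430 + 0.5640i, |z|^2 = 0.3385
Iter 4: z = -0.0616 + 0.2637i, |z|^2 = 0.0733
Iter 5: z = 0.1703 + 0.3925i, |z|^2 = 0.1831
Iter 6: z = 0.1109 + 0.5587i, |z|^2 = 0.3244
Iter 7: z = -0.0638 + 0.5489i, |z|^2 = 0.3054
Iter 8: z = -0.0613 + 0.3549i, |z|^2 = 0.1297
Iter 9: z = 0.1138 + 0.3815i, |z|^2 = 0.1585
Iter 10: z = 0.1034 + 0.5118i, |z|^2 = 0.2726
Iter 11: z = -0.0153 + 0.5308i, |z|^2 = 0.2820
Iter 12: z = -0.0456 + 0.4088i, |z|^2 = 0.1692
Iter 13: z = 0.0710 + 0.3878i, |z|^2 = 0.1554
Iter 14: z = 0.0907 + 0.4800i, |z|^2 = 0.2386
Iter 15: z = 0.0138 + 0.5121i, |z|^2 = 0.2624
Did not escape in 16 iterations → in set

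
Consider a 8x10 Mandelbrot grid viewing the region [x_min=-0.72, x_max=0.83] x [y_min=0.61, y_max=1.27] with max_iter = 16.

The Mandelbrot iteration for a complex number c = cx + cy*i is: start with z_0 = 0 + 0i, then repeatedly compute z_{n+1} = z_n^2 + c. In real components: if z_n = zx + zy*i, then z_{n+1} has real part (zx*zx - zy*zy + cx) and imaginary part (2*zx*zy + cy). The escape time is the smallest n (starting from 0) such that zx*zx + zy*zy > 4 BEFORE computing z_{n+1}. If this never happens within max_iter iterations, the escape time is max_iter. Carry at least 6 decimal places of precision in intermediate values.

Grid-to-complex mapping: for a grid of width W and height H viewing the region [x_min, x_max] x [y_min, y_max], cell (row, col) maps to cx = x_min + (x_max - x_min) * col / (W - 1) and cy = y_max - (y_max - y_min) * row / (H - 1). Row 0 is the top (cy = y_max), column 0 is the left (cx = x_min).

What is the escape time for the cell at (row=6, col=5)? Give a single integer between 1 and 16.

Answer: 4

Derivation:
z_0 = 0 + 0i, c = 0.3871 + 0.8300i
Iter 1: z = 0.3871 + 0.8300i, |z|^2 = 0.8388
Iter 2: z = -0.1519 + 1.4727i, |z|^2 = 2.1918
Iter 3: z = -1.7585 + 0.3827i, |z|^2 = 3.2388
Iter 4: z = 3.3331 + -0.5159i, |z|^2 = 11.3754
Escaped at iteration 4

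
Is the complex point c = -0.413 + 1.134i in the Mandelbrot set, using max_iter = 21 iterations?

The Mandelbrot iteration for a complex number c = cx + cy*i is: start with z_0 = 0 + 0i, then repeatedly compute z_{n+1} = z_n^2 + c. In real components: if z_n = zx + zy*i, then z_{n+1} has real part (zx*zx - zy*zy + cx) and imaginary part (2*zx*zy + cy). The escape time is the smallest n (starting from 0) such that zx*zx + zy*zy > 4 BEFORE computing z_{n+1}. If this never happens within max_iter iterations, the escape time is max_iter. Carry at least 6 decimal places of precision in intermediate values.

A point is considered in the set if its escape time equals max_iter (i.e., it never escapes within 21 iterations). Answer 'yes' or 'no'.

z_0 = 0 + 0i, c = -0.4130 + 1.1340i
Iter 1: z = -0.4130 + 1.1340i, |z|^2 = 1.4565
Iter 2: z = -1.5284 + 0.1973i, |z|^2 = 2.3749
Iter 3: z = 1.8840 + 0.5308i, |z|^2 = 3.8314
Iter 4: z = 2.8548 + 3.1343i, |z|^2 = 17.9735
Escaped at iteration 4

Answer: no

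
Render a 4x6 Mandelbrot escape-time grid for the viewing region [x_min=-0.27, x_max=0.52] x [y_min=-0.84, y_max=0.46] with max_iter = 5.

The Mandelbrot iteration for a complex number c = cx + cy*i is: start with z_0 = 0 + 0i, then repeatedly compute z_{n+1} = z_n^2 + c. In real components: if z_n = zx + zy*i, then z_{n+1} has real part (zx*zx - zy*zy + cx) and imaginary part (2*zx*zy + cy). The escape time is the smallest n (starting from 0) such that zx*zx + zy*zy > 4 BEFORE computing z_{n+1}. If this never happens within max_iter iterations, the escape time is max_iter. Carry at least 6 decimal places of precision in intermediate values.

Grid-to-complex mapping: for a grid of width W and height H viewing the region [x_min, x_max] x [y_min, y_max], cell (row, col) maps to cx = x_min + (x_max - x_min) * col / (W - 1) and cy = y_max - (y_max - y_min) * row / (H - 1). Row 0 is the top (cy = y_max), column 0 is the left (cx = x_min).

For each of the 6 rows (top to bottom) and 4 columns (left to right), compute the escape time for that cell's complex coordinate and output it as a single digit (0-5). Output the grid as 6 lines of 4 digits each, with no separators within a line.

Answer: 5555
5555
5555
5555
5554
5543

Derivation:
(row=0, col=0): c = -0.2700 + 0.4600i → escape time 5
(row=0, col=1): c = -0.0067 + 0.4600i → escape time 5
(row=0, col=2): c = 0.2567 + 0.4600i → escape time 5
(row=0, col=3): c = 0.5200 + 0.4600i → escape time 5
(row=1, col=0): c = -0.2700 + 0.2000i → escape time 5
(row=1, col=1): c = -0.0067 + 0.2000i → escape time 5
(row=1, col=2): c = 0.2567 + 0.2000i → escape time 5
(row=1, col=3): c = 0.5200 + 0.2000i → escape time 5
(row=2, col=0): c = -0.2700 + -0.0600i → escape time 5
(row=2, col=1): c = -0.0067 + -0.0600i → escape time 5
(row=2, col=2): c = 0.2567 + -0.0600i → escape time 5
(row=2, col=3): c = 0.5200 + -0.0600i → escape time 5
(row=3, col=0): c = -0.2700 + -0.3200i → escape time 5
(row=3, col=1): c = -0.0067 + -0.3200i → escape time 5
(row=3, col=2): c = 0.2567 + -0.3200i → escape time 5
(row=3, col=3): c = 0.5200 + -0.3200i → escape time 5
(row=4, col=0): c = -0.2700 + -0.5800i → escape time 5
(row=4, col=1): c = -0.0067 + -0.5800i → escape time 5
(row=4, col=2): c = 0.2567 + -0.5800i → escape time 5
(row=4, col=3): c = 0.5200 + -0.5800i → escape time 4
(row=5, col=0): c = -0.2700 + -0.8400i → escape time 5
(row=5, col=1): c = -0.0067 + -0.8400i → escape time 5
(row=5, col=2): c = 0.2567 + -0.8400i → escape time 4
(row=5, col=3): c = 0.5200 + -0.8400i → escape time 3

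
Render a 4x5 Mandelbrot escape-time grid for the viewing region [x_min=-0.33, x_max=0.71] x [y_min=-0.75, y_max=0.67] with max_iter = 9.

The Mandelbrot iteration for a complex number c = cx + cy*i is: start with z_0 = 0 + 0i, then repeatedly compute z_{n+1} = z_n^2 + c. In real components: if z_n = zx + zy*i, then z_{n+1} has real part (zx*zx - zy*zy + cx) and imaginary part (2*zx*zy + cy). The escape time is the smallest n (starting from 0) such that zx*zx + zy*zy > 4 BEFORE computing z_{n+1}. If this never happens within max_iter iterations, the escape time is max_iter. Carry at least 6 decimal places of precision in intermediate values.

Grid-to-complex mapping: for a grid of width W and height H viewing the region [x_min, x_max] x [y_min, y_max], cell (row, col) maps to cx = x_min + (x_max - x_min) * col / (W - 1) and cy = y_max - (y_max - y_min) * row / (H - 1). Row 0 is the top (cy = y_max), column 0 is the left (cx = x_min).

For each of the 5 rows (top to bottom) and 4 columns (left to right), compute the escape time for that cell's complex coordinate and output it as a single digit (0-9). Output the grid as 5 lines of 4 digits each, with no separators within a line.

(row=0, col=0): c = -0.3300 + 0.6700i → escape time 9
(row=0, col=1): c = 0.0167 + 0.6700i → escape time 9
(row=0, col=2): c = 0.3633 + 0.6700i → escape time 9
(row=0, col=3): c = 0.7100 + 0.6700i → escape time 3
(row=1, col=0): c = -0.3300 + 0.3150i → escape time 9
(row=1, col=1): c = 0.0167 + 0.3150i → escape time 9
(row=1, col=2): c = 0.3633 + 0.3150i → escape time 9
(row=1, col=3): c = 0.7100 + 0.3150i → escape time 3
(row=2, col=0): c = -0.3300 + -0.0400i → escape time 9
(row=2, col=1): c = 0.0167 + -0.0400i → escape time 9
(row=2, col=2): c = 0.3633 + -0.0400i → escape time 8
(row=2, col=3): c = 0.7100 + -0.0400i → escape time 3
(row=3, col=0): c = -0.3300 + -0.3950i → escape time 9
(row=3, col=1): c = 0.0167 + -0.3950i → escape time 9
(row=3, col=2): c = 0.3633 + -0.3950i → escape time 9
(row=3, col=3): c = 0.7100 + -0.3950i → escape time 3
(row=4, col=0): c = -0.3300 + -0.7500i → escape time 8
(row=4, col=1): c = 0.0167 + -0.7500i → escape time 9
(row=4, col=2): c = 0.3633 + -0.7500i → escape time 5
(row=4, col=3): c = 0.7100 + -0.7500i → escape time 3

Answer: 9993
9993
9983
9993
8953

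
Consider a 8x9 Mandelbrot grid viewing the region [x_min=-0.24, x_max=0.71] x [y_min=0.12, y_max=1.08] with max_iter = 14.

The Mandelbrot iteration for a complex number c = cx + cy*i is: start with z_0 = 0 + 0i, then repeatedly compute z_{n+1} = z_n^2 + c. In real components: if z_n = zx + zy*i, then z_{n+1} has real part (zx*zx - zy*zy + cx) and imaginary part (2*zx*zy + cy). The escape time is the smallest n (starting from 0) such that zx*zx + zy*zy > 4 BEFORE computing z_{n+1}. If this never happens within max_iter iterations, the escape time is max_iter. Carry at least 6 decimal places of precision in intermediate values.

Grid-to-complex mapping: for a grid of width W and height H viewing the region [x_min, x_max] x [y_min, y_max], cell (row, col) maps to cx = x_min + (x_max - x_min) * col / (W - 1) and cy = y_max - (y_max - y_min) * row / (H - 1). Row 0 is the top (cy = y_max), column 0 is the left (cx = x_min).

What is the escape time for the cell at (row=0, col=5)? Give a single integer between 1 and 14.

z_0 = 0 + 0i, c = 0.4386 + 1.0800i
Iter 1: z = 0.4386 + 1.0800i, |z|^2 = 1.3587
Iter 2: z = -0.5355 + 2.0273i, |z|^2 = 4.3967
Escaped at iteration 2

Answer: 2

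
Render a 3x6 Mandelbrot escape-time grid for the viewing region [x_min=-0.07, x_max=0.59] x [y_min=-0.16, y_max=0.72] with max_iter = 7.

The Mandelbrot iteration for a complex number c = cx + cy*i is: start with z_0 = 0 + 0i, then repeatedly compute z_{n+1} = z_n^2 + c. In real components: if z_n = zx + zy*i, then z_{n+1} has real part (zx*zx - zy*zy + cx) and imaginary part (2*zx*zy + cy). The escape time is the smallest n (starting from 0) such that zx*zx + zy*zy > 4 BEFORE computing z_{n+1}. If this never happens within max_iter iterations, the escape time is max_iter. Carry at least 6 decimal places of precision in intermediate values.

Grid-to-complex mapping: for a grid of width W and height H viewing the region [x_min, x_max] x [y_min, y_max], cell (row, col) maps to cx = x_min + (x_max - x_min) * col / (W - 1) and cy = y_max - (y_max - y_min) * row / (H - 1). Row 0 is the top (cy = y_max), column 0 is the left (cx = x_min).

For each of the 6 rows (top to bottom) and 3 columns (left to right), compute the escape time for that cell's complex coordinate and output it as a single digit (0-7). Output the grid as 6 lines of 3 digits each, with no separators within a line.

Answer: 763
773
774
774
774
774

Derivation:
(row=0, col=0): c = -0.0700 + 0.7200i → escape time 7
(row=0, col=1): c = 0.2600 + 0.7200i → escape time 6
(row=0, col=2): c = 0.5900 + 0.7200i → escape time 3
(row=1, col=0): c = -0.0700 + 0.5440i → escape time 7
(row=1, col=1): c = 0.2600 + 0.5440i → escape time 7
(row=1, col=2): c = 0.5900 + 0.5440i → escape time 3
(row=2, col=0): c = -0.0700 + 0.3680i → escape time 7
(row=2, col=1): c = 0.2600 + 0.3680i → escape time 7
(row=2, col=2): c = 0.5900 + 0.3680i → escape time 4
(row=3, col=0): c = -0.0700 + 0.1920i → escape time 7
(row=3, col=1): c = 0.2600 + 0.1920i → escape time 7
(row=3, col=2): c = 0.5900 + 0.1920i → escape time 4
(row=4, col=0): c = -0.0700 + 0.0160i → escape time 7
(row=4, col=1): c = 0.2600 + 0.0160i → escape time 7
(row=4, col=2): c = 0.5900 + 0.0160i → escape time 4
(row=5, col=0): c = -0.0700 + -0.1600i → escape time 7
(row=5, col=1): c = 0.2600 + -0.1600i → escape time 7
(row=5, col=2): c = 0.5900 + -0.1600i → escape time 4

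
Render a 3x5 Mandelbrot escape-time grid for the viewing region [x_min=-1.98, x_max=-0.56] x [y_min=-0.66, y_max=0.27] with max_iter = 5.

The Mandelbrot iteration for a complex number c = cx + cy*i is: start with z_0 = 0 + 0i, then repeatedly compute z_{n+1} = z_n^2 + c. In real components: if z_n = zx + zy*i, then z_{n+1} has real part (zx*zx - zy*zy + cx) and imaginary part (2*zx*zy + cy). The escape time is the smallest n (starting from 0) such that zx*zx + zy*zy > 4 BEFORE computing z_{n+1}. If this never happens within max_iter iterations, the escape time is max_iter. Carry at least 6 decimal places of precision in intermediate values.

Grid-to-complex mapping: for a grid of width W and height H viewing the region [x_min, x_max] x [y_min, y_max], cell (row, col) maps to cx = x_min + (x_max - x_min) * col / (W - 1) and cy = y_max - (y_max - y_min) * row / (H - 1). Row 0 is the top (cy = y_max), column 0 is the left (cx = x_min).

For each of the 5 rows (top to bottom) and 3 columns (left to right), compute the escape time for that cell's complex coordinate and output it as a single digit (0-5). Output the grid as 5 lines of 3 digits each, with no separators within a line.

(row=0, col=0): c = -1.9800 + 0.2700i → escape time 2
(row=0, col=1): c = -1.2700 + 0.2700i → escape time 5
(row=0, col=2): c = -0.5600 + 0.2700i → escape time 5
(row=1, col=0): c = -1.9800 + 0.0375i → escape time 5
(row=1, col=1): c = -1.2700 + 0.0375i → escape time 5
(row=1, col=2): c = -0.5600 + 0.0375i → escape time 5
(row=2, col=0): c = -1.9800 + -0.1950i → escape time 3
(row=2, col=1): c = -1.2700 + -0.1950i → escape time 5
(row=2, col=2): c = -0.5600 + -0.1950i → escape time 5
(row=3, col=0): c = -1.9800 + -0.4275i → escape time 1
(row=3, col=1): c = -1.2700 + -0.4275i → escape time 5
(row=3, col=2): c = -0.5600 + -0.4275i → escape time 5
(row=4, col=0): c = -1.9800 + -0.6600i → escape time 1
(row=4, col=1): c = -1.2700 + -0.6600i → escape time 3
(row=4, col=2): c = -0.5600 + -0.6600i → escape time 5

Answer: 255
555
355
155
135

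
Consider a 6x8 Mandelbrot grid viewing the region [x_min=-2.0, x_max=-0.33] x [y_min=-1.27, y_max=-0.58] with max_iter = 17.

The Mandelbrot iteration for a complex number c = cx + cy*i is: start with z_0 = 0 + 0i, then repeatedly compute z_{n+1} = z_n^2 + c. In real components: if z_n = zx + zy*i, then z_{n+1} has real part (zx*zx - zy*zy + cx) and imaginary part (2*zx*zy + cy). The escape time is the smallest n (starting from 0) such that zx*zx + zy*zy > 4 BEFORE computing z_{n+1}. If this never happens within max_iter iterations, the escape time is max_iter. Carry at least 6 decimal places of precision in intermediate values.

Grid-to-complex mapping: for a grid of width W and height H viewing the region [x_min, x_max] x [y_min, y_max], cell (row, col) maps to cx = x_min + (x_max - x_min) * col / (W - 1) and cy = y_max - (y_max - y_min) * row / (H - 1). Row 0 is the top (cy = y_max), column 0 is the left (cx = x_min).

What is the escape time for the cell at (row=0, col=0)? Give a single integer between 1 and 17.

Answer: 1

Derivation:
z_0 = 0 + 0i, c = -2.0000 + -0.5800i
Iter 1: z = -2.0000 + -0.5800i, |z|^2 = 4.3364
Escaped at iteration 1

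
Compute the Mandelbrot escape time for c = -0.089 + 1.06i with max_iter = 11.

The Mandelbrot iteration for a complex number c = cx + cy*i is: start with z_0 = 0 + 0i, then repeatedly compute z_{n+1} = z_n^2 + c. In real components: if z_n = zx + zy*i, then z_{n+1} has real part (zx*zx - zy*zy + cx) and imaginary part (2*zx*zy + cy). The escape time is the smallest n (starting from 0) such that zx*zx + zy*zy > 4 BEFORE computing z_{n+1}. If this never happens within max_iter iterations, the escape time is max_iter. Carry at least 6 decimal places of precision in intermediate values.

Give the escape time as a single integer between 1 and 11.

Answer: 6

Derivation:
z_0 = 0 + 0i, c = -0.0890 + 1.0600i
Iter 1: z = -0.0890 + 1.0600i, |z|^2 = 1.1315
Iter 2: z = -1.2047 + 0.8713i, |z|^2 = 2.2105
Iter 3: z = 0.6031 + -1.0393i, |z|^2 = 1.4439
Iter 4: z = -0.8055 + -0.1935i, |z|^2 = 0.6863
Iter 5: z = 0.5224 + 1.3718i, |z|^2 = 2.1547
Iter 6: z = -1.6979 + 2.4933i, |z|^2 = 9.0991
Escaped at iteration 6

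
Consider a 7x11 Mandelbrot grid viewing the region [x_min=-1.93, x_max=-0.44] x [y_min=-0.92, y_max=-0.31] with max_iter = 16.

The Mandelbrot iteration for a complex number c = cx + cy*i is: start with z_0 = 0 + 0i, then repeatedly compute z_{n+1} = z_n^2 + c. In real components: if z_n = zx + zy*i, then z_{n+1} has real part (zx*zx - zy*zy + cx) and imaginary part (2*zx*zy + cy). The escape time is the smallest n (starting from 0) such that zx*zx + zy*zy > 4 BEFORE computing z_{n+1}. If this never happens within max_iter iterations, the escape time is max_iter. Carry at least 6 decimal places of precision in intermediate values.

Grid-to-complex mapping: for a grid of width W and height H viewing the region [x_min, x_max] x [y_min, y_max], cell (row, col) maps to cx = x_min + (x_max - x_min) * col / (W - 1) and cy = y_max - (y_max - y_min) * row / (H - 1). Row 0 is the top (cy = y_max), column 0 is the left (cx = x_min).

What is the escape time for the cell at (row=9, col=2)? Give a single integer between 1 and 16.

z_0 = 0 + 0i, c = -1.4333 + -0.8590i
Iter 1: z = -1.4333 + -0.8590i, |z|^2 = 2.7923
Iter 2: z = -0.1168 + 1.6035i, |z|^2 = 2.5847
Iter 3: z = -3.9908 + -1.2335i, |z|^2 = 17.4480
Escaped at iteration 3

Answer: 3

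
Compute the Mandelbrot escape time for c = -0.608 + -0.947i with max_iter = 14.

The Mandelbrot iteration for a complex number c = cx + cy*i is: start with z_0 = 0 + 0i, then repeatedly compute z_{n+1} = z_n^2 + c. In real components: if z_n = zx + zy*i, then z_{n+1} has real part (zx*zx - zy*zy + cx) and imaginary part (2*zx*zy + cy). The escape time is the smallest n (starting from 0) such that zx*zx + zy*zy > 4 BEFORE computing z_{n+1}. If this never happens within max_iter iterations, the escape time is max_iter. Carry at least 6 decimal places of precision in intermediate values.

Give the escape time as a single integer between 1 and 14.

Answer: 4

Derivation:
z_0 = 0 + 0i, c = -0.6080 + -0.9470i
Iter 1: z = -0.6080 + -0.9470i, |z|^2 = 1.2665
Iter 2: z = -1.1351 + 0.2046i, |z|^2 = 1.3304
Iter 3: z = 0.6387 + -1.4114i, |z|^2 = 2.4000
Iter 4: z = -2.1921 + -2.7499i, |z|^2 = 12.3674
Escaped at iteration 4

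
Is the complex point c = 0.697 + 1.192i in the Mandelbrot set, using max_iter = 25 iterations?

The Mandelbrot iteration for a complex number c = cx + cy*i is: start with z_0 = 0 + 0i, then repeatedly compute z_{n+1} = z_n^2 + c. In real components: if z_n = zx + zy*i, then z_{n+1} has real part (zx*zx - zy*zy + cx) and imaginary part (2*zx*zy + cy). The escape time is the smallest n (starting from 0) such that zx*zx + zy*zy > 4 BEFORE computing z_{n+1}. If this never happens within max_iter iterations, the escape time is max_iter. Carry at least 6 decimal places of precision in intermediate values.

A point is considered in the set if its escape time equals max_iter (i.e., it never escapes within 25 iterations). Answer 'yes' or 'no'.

Answer: no

Derivation:
z_0 = 0 + 0i, c = 0.6970 + 1.1920i
Iter 1: z = 0.6970 + 1.1920i, |z|^2 = 1.9067
Iter 2: z = -0.2381 + 2.8536i, |z|^2 = 8.2000
Escaped at iteration 2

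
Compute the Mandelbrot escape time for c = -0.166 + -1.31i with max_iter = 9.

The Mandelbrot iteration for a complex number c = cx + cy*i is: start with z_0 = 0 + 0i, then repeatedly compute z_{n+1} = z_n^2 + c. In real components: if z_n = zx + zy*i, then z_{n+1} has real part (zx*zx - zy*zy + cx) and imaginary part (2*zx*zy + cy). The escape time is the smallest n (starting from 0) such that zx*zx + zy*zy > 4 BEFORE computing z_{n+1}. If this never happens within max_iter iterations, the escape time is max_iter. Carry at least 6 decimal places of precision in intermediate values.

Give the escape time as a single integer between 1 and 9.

Answer: 2

Derivation:
z_0 = 0 + 0i, c = -0.1660 + -1.3100i
Iter 1: z = -0.1660 + -1.3100i, |z|^2 = 1.7437
Iter 2: z = -1.8545 + -0.8751i, |z|^2 = 4.2051
Escaped at iteration 2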